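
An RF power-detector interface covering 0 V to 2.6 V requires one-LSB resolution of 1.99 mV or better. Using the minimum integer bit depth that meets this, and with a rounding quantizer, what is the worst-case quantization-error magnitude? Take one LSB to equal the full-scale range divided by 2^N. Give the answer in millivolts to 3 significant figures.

Full-scale range = 2.6 V.
Levels needed ≥ 2.6/1.99 mV = 1307. 2^11 = 2048 suffices, so N_min = 11.
One LSB is 2.6 V / 2048 = 1.2695 mV.
Half an LSB is 0.635 mV.

0.635 mV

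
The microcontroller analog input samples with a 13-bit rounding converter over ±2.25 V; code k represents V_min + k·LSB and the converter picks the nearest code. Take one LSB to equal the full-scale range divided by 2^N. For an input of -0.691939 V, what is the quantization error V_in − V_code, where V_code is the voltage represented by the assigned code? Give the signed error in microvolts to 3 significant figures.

Span: 2.25 V − (-2.25 V) = 4.5 V. LSB = 4.5 V / 2^13 ≈ 0.5493 mV.
Position in LSBs: (-0.691939 − (-2.25)) × 8192/4.5 = 2836.3635; rounding gives k = 2836.
V_code = -2.25 + (2836/8192) × 4.5 = -0.6921386719 V.
e = -0.691939 − (-0.6921386719) = +200 µV.

+200 µV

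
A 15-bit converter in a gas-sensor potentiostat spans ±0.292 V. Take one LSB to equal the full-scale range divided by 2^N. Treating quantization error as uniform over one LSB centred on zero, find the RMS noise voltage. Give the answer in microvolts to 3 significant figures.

Full-scale range = 0.292 V − (-0.292 V) = 0.584 V.
LSB = 0.584 V ÷ 2^15 = 0.584/32768 V = 17.822 µV.
V_rms = LSB/√12 = 17.822 µV / √12 = 5.14 µV.

5.14 µV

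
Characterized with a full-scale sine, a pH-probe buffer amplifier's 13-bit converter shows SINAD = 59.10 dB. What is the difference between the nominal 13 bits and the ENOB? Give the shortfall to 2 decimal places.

Effective bits = (59.10 − 1.76)/6.02 = 9.5249.
13 − 9.5249 = 3.48 bits below nominal.

3.48 bits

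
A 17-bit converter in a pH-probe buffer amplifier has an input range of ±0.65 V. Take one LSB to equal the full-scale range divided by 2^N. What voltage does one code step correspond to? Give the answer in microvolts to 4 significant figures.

Range = 0.65 − (-0.65) = 1.3 V.
Number of codes = 2^17 = 131072.
Step size = 1.3/131072 V = 9.918 µV.

9.918 µV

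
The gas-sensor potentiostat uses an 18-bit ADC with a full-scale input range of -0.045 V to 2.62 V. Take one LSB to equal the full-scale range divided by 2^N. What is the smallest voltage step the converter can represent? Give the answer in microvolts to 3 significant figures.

Span: 2.62 V − (-0.045 V) = 2.665 V.
There are 2^18 = 262144 steps.
Step size = 2.665/262144 V = 10.2 µV.

10.2 µV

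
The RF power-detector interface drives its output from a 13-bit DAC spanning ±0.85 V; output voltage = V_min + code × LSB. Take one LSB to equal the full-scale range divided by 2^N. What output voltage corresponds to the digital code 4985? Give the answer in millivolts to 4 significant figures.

184.5 mV

The full-scale span is 0.85 − (-0.85) = 1.7 V. LSB = 1.7 V / 2^13.
Output = V_min + (4985/8192) × range = -0.85 + 0.608521 × 1.7 V
      = -0.85 V + 1.03448 V = 0.184485 V.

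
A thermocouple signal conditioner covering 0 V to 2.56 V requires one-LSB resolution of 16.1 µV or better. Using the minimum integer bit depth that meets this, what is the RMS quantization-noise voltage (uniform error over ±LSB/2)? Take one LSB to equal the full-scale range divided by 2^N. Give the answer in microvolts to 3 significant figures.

2.82 µV

Span = 2.56 V.
2.56 V / 16.1 µV = 159000. Since 2^17 = 131072 and 2^18 = 262144, N = 18.
Step size = 2.56/262144 V = 9.7656 µV.
V_rms = LSB/√12 = 2.82 µV.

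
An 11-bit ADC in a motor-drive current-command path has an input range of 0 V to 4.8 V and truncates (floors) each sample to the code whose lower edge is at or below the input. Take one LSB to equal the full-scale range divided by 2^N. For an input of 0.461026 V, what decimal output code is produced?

196

V_FS = 4.8 V. LSB = 4.8 V / 2^11 ≈ 2.344 mV.
(V_in − V_min) × 2^11/range = (0.461026 − (0)) × 2048/4.8 = 196.704.
Floor → code = 196.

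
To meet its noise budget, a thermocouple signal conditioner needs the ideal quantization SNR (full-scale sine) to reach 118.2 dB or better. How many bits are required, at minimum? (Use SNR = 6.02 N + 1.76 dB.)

20 bits

Required N = ⌈(118.2 − 1.76)/6.02⌉ = ⌈19.342⌉ = 20.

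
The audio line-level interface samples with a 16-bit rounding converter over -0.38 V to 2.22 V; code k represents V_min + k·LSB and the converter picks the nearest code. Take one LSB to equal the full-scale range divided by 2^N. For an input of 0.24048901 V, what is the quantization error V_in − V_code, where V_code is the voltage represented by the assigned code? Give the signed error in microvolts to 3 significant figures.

Full-scale range = 2.22 V − (-0.38 V) = 2.6 V. LSB = 2.6 V / 2^16 ≈ 39.67 µV.
(0.24048901 − (-0.38)) / LSB = 0.62048901 × 65536/2.6 = 15640.1414. Nearest integer: k = 15640.
Reconstructed level: -0.38 + 15640 × 2.6/65536 V = 0.24048339844 V.
e = 0.24048901 − (0.24048339844) = +5.61 µV.

+5.61 µV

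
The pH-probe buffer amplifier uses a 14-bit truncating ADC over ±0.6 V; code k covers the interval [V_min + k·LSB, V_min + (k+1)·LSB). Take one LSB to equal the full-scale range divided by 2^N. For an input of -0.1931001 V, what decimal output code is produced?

5555

Range = 0.6 − (-0.6) = 1.2 V. LSB = 1.2 V / 2^14 ≈ 73.24 µV.
(V_in − V_min) × 2^14/range = (-0.1931001 − (-0.6)) × 16384/1.2 = 5555.540.
Floor → code = 5555.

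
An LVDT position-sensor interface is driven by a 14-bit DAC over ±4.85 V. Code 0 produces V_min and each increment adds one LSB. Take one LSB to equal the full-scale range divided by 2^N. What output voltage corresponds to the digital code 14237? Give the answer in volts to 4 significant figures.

The full-scale span is 4.85 − (-4.85) = 9.7 V. LSB = 9.7 V / 2^14.
V_out = V_min + code × LSB = -4.85 V + 14237 × 9.7 V / 16384
      = -4.85 + 8.42889 = 3.57889 V.

3.579 V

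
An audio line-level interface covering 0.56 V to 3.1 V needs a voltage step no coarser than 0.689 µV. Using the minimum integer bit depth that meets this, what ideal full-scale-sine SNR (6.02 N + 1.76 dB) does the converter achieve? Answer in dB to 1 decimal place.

Range = 3.1 − (0.56) = 2.54 V.
Required number of levels: 2.54/0.689 µV = 3.6865e6; smallest N with 2^N ≥ that is 22.
Ideal SNR at N = 22: 6.02·22 + 1.76 = 134.2 dB.

134.2 dB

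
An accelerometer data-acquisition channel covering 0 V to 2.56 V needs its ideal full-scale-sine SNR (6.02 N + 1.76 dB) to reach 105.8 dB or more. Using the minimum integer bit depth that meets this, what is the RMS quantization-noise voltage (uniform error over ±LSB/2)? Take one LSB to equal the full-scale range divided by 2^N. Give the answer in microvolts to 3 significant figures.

2.82 µV

Full-scale range = 2.56 V.
N ≥ (105.8 − 1.76)/6.02 = 17.282 → N_min = 18.
One LSB is 2.56 V / 262144 = 9.7656 µV.
V_rms = LSB/√12 = 2.82 µV.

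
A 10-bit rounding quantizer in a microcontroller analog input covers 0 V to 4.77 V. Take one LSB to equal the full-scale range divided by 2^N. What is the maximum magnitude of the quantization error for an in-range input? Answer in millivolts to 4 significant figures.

Full-scale range = 4.77 V.
LSB = 4.77 V ÷ 2^10 = 4.77/1024 V = 4.65820 mV.
|e|_max = LSB/2 = 2.329 mV.

2.329 mV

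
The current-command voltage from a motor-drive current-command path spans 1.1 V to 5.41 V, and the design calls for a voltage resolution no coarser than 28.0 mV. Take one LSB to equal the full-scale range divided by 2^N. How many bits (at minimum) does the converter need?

8 bits

Span: 5.41 V − (1.1 V) = 4.31 V.
Required number of levels: 4.31/28.0 mV = 153.93; smallest N with 2^N ≥ that is 8.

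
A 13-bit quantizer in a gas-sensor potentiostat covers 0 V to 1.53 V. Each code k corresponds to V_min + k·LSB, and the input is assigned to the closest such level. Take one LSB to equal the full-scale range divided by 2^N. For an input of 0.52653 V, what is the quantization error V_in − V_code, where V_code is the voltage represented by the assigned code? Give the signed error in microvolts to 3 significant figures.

+32.2 µV

Span = 1.53 V. LSB = 1.53 V / 2^13 ≈ 186.8 µV.
Position in LSBs: (0.52653 − (0)) × 8192/1.53 = 2819.1724; rounding gives k = 2819.
V_code = V_min + k × range/2^13 = 0 + 2819 × 1.53/8192 = 0.5264978027 V.
V_in − V_code = 0.52653 − (0.5264978027) = +32.2 µV.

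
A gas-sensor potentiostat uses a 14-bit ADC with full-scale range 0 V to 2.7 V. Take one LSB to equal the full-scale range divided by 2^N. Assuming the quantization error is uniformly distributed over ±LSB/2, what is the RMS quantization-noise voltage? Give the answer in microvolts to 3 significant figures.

Range is 2.7 V.
One LSB is 2.7 V / 16384 = 164.79 µV.
For a uniform distribution on [−LSB/2, +LSB/2], V_rms = LSB/√12 = 164.79 µV/3.4641 = 47.6 µV.

47.6 µV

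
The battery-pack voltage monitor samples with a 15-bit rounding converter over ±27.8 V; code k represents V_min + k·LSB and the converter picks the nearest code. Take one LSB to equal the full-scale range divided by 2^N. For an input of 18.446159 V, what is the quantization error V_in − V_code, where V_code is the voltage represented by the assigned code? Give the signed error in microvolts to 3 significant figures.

+492 µV

Span: 27.8 V − (-27.8 V) = 55.6 V. LSB = 55.6 V / 2^15 ≈ 1.697 mV.
Position in LSBs: (18.446159 − (-27.8)) × 32768/55.6 = 27255.2903; rounding gives k = 27255.
Reconstructed level: -27.8 + 27255 × 55.6/32768 V = 18.445666504 V.
Error = V_in − V_code = 18.446159 − (18.445666504) = +492 µV.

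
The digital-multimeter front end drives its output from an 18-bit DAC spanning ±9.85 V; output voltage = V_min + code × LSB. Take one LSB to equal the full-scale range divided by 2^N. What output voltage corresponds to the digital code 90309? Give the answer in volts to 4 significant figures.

Range = 9.85 − (-9.85) = 19.7 V. LSB = 19.7 V / 2^18.
V_out = -9.85 + 90309 × (19.7/262144) V
      = -9.85 V + 6.78668 V = -3.06332 V.

-3.063 V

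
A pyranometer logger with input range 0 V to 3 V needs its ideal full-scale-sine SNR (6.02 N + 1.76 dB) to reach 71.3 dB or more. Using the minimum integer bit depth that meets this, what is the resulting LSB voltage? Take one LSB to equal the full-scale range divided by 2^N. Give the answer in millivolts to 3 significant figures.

0.732 mV

Full-scale range = 3 V.
N ≥ (71.3 − 1.76)/6.02 = 11.551 → N_min = 12.
One LSB is 3 V / 4096 = 0.732 mV.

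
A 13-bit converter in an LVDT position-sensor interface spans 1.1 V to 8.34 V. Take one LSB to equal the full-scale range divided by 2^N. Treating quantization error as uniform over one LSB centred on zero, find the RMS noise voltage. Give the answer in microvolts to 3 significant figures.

255 µV

Span: 8.34 V − (1.1 V) = 7.24 V.
Step size = 7.24/8192 V = 0.88379 mV.
σ_q = LSB/√12 = 0.88379 mV/3.4641 = 255 µV.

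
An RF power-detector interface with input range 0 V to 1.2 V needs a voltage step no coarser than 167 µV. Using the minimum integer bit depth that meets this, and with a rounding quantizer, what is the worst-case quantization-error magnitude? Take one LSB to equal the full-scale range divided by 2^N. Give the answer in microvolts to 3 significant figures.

Range is 1.2 V.
Need 2^N ≥ 1.2 V / 167 µV = 7186 → N_min = 13.
LSB = 1.2 V ÷ 2^13 = 1.2/8192 V = 146.48 µV.
|e|_max = LSB/2 = 73.2 µV.

73.2 µV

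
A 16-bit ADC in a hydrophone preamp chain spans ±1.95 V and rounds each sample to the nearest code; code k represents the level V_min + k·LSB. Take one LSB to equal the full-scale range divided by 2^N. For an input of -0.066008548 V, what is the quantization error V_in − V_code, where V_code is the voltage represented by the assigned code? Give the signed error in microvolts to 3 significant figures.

Range = 1.95 − (-1.95) = 3.9 V. LSB = 3.9 V / 2^16 ≈ 59.51 µV.
(V_in − V_min)/LSB = (-0.066008548 − (-1.95)) × 65536/3.9 = 31658.7856 → nearest code k = 31659.
V_code = -1.95 + (31659/65536) × 3.9 = -0.065995788574 V.
V_in − V_code = -0.066008548 − (-0.065995788574) = −12.8 µV.

−12.8 µV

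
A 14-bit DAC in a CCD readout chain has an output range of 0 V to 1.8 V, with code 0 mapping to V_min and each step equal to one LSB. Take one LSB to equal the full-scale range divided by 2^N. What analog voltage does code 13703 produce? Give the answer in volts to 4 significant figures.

Span = 1.8 V. LSB = 1.8 V / 2^14.
V_out = 0 + 13703 × (1.8/16384) V
      = 0 V + 1.50546 V = 1.50546 V.

1.505 V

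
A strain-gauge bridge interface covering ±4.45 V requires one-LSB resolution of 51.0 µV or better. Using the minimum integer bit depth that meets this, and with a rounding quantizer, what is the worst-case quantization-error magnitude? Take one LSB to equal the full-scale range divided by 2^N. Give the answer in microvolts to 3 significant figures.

17.0 µV

Span: 4.45 V − (-4.45 V) = 8.9 V.
Levels needed ≥ 8.9/51.0 µV = 174500. 2^18 = 262144 suffices, so N_min = 18.
One LSB is 8.9 V / 262144 = 33.951 µV.
Half an LSB is 17.0 µV.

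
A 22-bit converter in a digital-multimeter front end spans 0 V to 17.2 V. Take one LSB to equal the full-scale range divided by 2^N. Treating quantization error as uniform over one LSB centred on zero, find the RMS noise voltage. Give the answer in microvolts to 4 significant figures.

V_FS = 17.2 V.
LSB = 17.2 V ÷ 2^22 = 17.2/4194304 V = 4.10080 µV.
V_rms = LSB/√12 = 4.10080 µV / √12 = 1.184 µV.

1.184 µV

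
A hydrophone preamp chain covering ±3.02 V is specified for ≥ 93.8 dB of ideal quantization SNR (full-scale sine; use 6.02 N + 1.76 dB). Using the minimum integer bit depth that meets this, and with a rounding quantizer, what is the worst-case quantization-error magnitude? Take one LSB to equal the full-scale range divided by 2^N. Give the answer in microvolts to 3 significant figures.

46.1 µV

Span: 3.02 V − (-3.02 V) = 6.04 V.
6.02 N + 1.76 ≥ 93.8 gives N ≥ 15.289, so the minimum integer is 16.
LSB = 6.04 V ÷ 2^16 = 6.04/65536 V = 92.163 µV.
Half an LSB is 46.1 µV.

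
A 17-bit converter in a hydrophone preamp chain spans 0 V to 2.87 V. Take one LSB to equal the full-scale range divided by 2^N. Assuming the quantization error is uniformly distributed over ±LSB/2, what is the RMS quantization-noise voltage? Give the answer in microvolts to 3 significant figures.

Range is 2.87 V.
LSB = 2.87 V ÷ 2^17 = 2.87/131072 V = 21.896 µV.
For a uniform distribution on [−LSB/2, +LSB/2], V_rms = LSB/√12 = 21.896 µV/3.4641 = 6.32 µV.

6.32 µV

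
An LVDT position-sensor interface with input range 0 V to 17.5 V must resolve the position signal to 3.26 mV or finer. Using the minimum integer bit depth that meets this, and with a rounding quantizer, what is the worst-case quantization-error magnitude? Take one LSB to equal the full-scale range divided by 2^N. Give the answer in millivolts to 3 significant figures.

Range is 17.5 V.
Need 2^N ≥ 17.5 V / 3.26 mV = 5368 → N_min = 13.
LSB = 17.5 V ÷ 2^13 = 17.5/8192 V = 2.1362 mV.
Max error for round-to-nearest is LSB/2 = 1.07 mV.

1.07 mV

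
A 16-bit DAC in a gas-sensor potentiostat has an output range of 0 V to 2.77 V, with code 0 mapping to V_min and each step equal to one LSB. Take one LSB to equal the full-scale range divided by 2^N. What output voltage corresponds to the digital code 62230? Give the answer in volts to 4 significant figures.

Full-scale range = 2.77 V. LSB = 2.77 V / 2^16.
V_out = V_min + code × LSB = 0 V + 62230 × 2.77 V / 65536
      = 0 + 2.63027 = 2.63027 V.

2.630 V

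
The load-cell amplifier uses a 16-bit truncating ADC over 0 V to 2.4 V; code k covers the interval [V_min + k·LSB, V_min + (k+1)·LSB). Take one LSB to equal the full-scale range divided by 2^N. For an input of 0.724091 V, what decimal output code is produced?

19772

Range is 2.4 V. LSB = 2.4 V / 2^16 ≈ 36.62 µV.
code = ⌊(V_in − V_min)/LSB⌋ = ⌊(V_in − V_min) × 2^16 / range⌋
     = ⌊(0.724091 − (0)) × 65536 / 2.4⌋ = ⌊0.724091 × 65536/2.4⌋
     = ⌊19772.512⌋ = 19772.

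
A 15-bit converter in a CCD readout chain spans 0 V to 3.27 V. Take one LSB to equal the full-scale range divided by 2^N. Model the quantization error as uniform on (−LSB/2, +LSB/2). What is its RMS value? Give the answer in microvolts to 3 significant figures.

28.8 µV

Span = 3.27 V.
LSB = 3.27 V ÷ 2^15 = 3.27/32768 V = 99.792 µV.
V_rms = LSB/√12 = 99.792 µV / √12 = 28.8 µV.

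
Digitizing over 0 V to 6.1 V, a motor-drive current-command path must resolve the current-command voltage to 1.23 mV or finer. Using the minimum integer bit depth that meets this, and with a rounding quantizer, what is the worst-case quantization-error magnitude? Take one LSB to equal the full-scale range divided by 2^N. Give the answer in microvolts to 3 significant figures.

372 µV

Range is 6.1 V.
Need 2^N ≥ 6.1 V / 1.23 mV = 4959 → N_min = 13.
Step size = 6.1/8192 V = 0.74463 mV.
|e|_max = LSB/2 = 372 µV.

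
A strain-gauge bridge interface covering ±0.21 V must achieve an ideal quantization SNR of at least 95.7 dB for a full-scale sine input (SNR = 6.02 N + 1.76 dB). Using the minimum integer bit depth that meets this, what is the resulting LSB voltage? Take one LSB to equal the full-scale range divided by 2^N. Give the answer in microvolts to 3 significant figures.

The full-scale span is 0.21 − (-0.21) = 0.42 V.
6.02 N + 1.76 ≥ 95.7 gives N ≥ 15.605, so the minimum integer is 16.
One LSB is 0.42 V / 65536 = 6.41 µV.

6.41 µV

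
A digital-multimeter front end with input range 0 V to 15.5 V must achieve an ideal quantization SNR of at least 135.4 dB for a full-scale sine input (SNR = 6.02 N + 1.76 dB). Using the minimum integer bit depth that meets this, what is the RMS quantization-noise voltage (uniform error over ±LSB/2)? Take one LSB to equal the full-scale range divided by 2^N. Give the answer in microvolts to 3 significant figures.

0.533 µV

Full-scale range = 15.5 V.
Solving 6.02 N ≥ 135.4 − 1.76: N ≥ 22.199. Round up → N = 23.
One LSB is 15.5 V / 8388608 = 1.8477 µV.
σ_q = LSB/√12 = 1.8477 µV/3.4641 = 0.533 µV.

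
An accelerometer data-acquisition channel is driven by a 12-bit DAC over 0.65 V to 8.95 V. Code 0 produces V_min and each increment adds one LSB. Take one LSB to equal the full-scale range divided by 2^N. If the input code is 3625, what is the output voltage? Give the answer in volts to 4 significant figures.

7.996 V

The full-scale span is 8.95 − (0.65) = 8.3 V. LSB = 8.3 V / 2^12.
Output = V_min + (3625/4096) × range = 0.65 + 0.885010 × 8.3 V
      = 0.65 + 7.34558 = 7.99558 V.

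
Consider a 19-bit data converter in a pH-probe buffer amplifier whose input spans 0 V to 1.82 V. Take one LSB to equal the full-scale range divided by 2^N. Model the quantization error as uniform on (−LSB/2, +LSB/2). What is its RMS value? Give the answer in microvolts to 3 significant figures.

V_FS = 1.82 V.
LSB = 1.82 V ÷ 2^19 = 1.82/524288 V = 3.4714 µV.
RMS of a uniform error over width LSB is LSB/√12 = 1.00 µV.

1.00 µV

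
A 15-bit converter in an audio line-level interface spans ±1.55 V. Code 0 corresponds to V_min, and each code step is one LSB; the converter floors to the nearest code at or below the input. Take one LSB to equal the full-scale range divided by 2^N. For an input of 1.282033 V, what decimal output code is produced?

29935

Full-scale range = 1.55 V − (-1.55 V) = 3.1 V. LSB = 3.1 V / 2^15 ≈ 94.60 µV.
V_in − V_min = 1.282033 − (-1.55) = 2.832033 V.
Divide by LSB: 2.832033 × 32768/3.1 = 29935.5024.
Truncating gives code 29935.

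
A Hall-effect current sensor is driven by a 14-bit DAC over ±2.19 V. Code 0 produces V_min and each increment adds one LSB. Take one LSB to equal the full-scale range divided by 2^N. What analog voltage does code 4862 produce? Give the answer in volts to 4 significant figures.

The full-scale span is 2.19 − (-2.19) = 4.38 V. LSB = 4.38 V / 2^14.
V_out = -2.19 + 4862 × (4.38/16384) V
      = -2.19 V + 1.29978 V = -0.890222 V.

-0.8902 V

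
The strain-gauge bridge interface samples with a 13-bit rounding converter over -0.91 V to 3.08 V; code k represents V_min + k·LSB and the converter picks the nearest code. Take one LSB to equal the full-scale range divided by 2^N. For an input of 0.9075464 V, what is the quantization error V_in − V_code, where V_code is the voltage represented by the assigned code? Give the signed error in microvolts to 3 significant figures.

−164 µV

Span: 3.08 V − (-0.91 V) = 3.99 V. LSB = 3.99 V / 2^13 ≈ 487.1 µV.
(V_in − V_min)/LSB = (0.9075464 − (-0.91)) × 8192/3.99 = 3731.6642 → nearest code k = 3732.
V_code = V_min + k × range/2^13 = -0.91 + 3732 × 3.99/8192 = 0.9077099609 V.
Error = V_in − V_code = 0.9075464 − (0.9077099609) = −164 µV.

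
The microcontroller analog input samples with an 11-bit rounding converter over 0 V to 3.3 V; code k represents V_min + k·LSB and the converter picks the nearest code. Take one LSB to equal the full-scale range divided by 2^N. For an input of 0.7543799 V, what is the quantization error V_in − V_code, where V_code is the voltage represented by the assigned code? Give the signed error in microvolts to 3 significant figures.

Full-scale range = 3.3 V. LSB = 3.3 V / 2^11 ≈ 1.611 mV.
(V_in − V_min)/LSB = (0.7543799 − (0)) × 2048/3.3 = 468.1727 → nearest code k = 468.
Reconstructed level: 0 + 468 × 3.3/2048 V = 0.7541015625 V.
V_in − V_code = 0.7543799 − (0.7541015625) = +278 µV.

+278 µV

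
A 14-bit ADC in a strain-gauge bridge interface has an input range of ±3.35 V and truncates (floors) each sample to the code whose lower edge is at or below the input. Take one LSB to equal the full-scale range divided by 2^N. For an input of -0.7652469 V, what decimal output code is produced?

The full-scale span is 3.35 − (-3.35) = 6.7 V. LSB = 6.7 V / 2^14 ≈ 408.9 µV.
V_in − V_min = -0.7652469 − (-3.35) = 2.5847531 V.
Divide by LSB: 2.5847531 × 16384/6.7 = 6320.6858.
Truncating gives code 6320.

6320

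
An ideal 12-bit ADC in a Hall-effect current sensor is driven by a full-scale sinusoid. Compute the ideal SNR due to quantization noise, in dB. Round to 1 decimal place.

For an ideal N-bit converter with full-scale sine input, SNR = 6.02 N + 1.76 dB. SNR = 6.02 × 12 + 1.76 = 72.24 + 1.76 = 74.00 dB.

74.0 dB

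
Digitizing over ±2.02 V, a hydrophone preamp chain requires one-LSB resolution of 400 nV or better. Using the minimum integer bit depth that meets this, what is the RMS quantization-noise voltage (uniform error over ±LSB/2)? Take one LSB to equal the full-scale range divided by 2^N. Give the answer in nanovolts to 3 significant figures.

Full-scale range = 2.02 V − (-2.02 V) = 4.04 V.
Levels needed ≥ 4.04/400 nV = 1.010e7. 2^24 = 16777216 suffices, so N_min = 24.
LSB = 4.04 V ÷ 2^24 = 4.04/16777216 V = 240.80 nV.
V_rms = LSB/√12 = 69.5 nV.

69.5 nV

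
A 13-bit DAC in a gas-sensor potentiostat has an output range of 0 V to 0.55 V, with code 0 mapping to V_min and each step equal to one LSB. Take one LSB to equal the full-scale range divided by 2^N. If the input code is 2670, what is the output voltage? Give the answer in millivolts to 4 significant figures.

Range is 0.55 V. LSB = 0.55 V / 2^13.
V_out = 0 + 2670 × (0.55/8192) V
      = 0 + 0.179260 = 0.179260 V.

179.3 mV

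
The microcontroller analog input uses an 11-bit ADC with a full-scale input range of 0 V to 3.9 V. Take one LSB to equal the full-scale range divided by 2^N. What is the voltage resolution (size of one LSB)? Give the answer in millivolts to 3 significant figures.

V_FS = 3.9 V.
2^11 = 2048 levels.
LSB = 3.9 V ÷ 2^11 = 3.9/2048 V = 1.90 mV.

1.90 mV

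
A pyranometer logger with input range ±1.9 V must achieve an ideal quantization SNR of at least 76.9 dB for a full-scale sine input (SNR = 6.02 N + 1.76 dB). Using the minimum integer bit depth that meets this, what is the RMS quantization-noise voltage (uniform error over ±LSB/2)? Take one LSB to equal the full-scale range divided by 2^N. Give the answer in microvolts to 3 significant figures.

Range = 1.9 − (-1.9) = 3.8 V.
6.02 N + 1.76 ≥ 76.9 gives N ≥ 12.482, so the minimum integer is 13.
LSB = 3.8 V ÷ 2^13 = 3.8/8192 V = 463.87 µV.
V_rms = LSB/√12 = 134 µV.

134 µV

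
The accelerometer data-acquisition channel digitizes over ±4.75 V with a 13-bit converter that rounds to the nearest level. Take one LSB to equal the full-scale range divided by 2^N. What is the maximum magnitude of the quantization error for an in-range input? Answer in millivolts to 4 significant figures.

0.5798 mV

The full-scale span is 4.75 − (-4.75) = 9.5 V.
LSB = 9.5 V ÷ 2^13 = 9.5/8192 V = 1.15967 mV.
A rounding quantizer has |error| ≤ LSB/2 = 0.5798 mV.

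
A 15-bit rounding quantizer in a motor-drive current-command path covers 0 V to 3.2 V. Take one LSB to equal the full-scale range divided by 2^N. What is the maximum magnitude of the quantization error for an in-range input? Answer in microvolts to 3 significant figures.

Span = 3.2 V.
LSB = 3.2 V ÷ 2^15 = 3.2/32768 V = 97.656 µV.
|e|_max = LSB/2 = 48.8 µV.

48.8 µV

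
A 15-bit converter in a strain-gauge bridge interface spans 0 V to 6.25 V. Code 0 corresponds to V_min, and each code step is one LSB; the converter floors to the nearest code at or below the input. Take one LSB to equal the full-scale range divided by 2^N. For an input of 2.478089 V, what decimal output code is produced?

Range is 6.25 V. LSB = 6.25 V / 2^15 ≈ 190.7 µV.
(V_in − V_min) × 2^15/range = (2.478089 − (0)) × 32768/6.25 = 12992.323.
Floor → code = 12992.

12992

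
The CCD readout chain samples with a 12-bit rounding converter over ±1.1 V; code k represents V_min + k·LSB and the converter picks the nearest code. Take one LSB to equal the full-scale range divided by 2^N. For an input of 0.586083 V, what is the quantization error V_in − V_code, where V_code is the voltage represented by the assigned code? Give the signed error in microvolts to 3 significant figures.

+96.7 µV

Range = 1.1 − (-1.1) = 2.2 V. LSB = 2.2 V / 2^12 ≈ 0.5371 mV.
Position in LSBs: (0.586083 − (-1.1)) × 4096/2.2 = 3139.1800; rounding gives k = 3139.
V_code = V_min + k × range/2^12 = -1.1 + 3139 × 2.2/4096 = 0.5859863281 V.
e = 0.586083 − (0.5859863281) = +96.7 µV.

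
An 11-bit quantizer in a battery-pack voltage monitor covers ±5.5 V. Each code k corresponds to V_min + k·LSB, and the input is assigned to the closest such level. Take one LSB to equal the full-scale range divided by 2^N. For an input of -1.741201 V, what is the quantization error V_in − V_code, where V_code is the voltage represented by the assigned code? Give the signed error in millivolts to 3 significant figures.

−0.967 mV

Full-scale range = 5.5 V − (-5.5 V) = 11 V. LSB = 11 V / 2^11 ≈ 5.371 mV.
(V_in − V_min)/LSB = (-1.741201 − (-5.5)) × 2048/11 = 699.8200 → nearest code k = 700.
V_code = V_min + k × range/2^11 = -5.5 + 700 × 11/2048 = -1.740234375 V.
e = -1.741201 − (-1.740234375) = −0.967 mV.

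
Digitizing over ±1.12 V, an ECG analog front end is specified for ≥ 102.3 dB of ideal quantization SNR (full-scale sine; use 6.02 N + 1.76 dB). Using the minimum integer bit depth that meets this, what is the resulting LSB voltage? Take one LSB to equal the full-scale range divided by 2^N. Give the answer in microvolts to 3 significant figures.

Span: 1.12 V − (-1.12 V) = 2.24 V.
Required N = ⌈(102.3 − 1.76)/6.02⌉ = ⌈16.701⌉ = 17.
Step size = 2.24/131072 V = 17.1 µV.

17.1 µV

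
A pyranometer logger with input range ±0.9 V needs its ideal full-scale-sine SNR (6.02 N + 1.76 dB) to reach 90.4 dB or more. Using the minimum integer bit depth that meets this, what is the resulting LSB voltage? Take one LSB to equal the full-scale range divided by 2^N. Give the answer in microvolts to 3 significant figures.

The full-scale span is 0.9 − (-0.9) = 1.8 V.
6.02 N + 1.76 ≥ 90.4 gives N ≥ 14.724, so the minimum integer is 15.
One LSB is 1.8 V / 32768 = 54.9 µV.

54.9 µV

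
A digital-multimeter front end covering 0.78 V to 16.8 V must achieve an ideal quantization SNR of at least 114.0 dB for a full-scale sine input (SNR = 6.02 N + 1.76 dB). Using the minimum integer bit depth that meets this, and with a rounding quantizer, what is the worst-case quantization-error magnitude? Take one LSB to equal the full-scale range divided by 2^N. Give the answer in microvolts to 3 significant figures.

15.3 µV

Span: 16.8 V − (0.78 V) = 16.02 V.
Required N = ⌈(114.0 − 1.76)/6.02⌉ = ⌈18.645⌉ = 19.
Step size = 16.02/524288 V = 30.556 µV.
Max error for round-to-nearest is LSB/2 = 15.3 µV.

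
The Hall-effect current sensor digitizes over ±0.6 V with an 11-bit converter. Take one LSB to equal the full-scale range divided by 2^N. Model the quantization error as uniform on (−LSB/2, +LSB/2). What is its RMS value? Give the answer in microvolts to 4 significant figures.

169.1 µV

The full-scale span is 0.6 − (-0.6) = 1.2 V.
LSB = 1.2 V ÷ 2^11 = 1.2/2048 V = 0.585938 mV.
RMS of a uniform error over width LSB is LSB/√12 = 169.1 µV.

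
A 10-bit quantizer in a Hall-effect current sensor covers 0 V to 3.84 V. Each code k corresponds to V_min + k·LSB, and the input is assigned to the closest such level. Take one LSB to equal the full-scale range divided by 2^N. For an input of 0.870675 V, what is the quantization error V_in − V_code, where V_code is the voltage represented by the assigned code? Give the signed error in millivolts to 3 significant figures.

+0.675 mV

Span = 3.84 V. LSB = 3.84 V / 2^10 ≈ 3.750 mV.
(V_in − V_min)/LSB = (0.870675 − (0)) × 1024/3.84 = 232.1800 → nearest code k = 232.
V_code = V_min + k × range/2^10 = 0 + 232 × 3.84/1024 = 0.8700000000 V.
Error = V_in − V_code = 0.870675 − (0.8700000000) = +0.675 mV.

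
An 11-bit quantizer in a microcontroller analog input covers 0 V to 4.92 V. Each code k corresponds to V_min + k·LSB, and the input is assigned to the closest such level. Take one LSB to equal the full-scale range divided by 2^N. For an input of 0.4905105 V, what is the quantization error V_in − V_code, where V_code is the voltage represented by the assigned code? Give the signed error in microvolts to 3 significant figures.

+432 µV

Span = 4.92 V. LSB = 4.92 V / 2^11 ≈ 2.402 mV.
Position in LSBs: (0.4905105 − (0)) × 2048/4.92 = 204.1800; rounding gives k = 204.
Reconstructed level: 0 + 204 × 4.92/2048 V = 0.4900781250 V.
V_in − V_code = 0.4905105 − (0.4900781250) = +432 µV.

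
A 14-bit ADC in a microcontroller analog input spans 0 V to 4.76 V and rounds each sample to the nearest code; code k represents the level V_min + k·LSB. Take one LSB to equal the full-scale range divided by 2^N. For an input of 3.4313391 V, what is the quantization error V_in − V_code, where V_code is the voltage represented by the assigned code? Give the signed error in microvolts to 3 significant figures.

−79.4 µV

V_FS = 4.76 V. LSB = 4.76 V / 2^14 ≈ 290.5 µV.
Position in LSBs: (3.4313391 − (0)) × 16384/4.76 = 11810.7269; rounding gives k = 11811.
V_code = 0 + (11811/16384) × 4.76 = 3.4314184570 V.
e = 3.4313391 − (3.4314184570) = −79.4 µV.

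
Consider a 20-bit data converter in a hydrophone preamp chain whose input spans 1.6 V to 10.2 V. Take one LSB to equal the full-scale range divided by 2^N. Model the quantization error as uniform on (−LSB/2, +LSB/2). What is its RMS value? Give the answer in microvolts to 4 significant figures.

The full-scale span is 10.2 − (1.6) = 8.6 V.
LSB = 8.6 V ÷ 2^20 = 8.6/1048576 V = 8.20160 µV.
V_rms = LSB/√12 = 8.20160 µV / √12 = 2.368 µV.

2.368 µV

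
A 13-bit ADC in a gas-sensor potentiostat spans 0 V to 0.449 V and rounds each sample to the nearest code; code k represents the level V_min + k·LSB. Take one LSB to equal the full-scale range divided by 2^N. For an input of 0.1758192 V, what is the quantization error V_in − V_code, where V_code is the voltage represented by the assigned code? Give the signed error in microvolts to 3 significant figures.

−9.90 µV

Full-scale range = 0.449 V. LSB = 0.449 V / 2^13 ≈ 54.81 µV.
Position in LSBs: (0.1758192 − (0)) × 8192/0.449 = 3207.8193; rounding gives k = 3208.
Reconstructed level: 0 + 3208 × 0.449/8192 V = 0.1758291016 V.
Error = V_in − V_code = 0.1758192 − (0.1758291016) = −9.90 µV.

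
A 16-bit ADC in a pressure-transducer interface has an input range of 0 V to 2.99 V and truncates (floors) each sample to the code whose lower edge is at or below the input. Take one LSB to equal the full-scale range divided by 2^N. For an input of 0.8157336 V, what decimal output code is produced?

Range is 2.99 V. LSB = 2.99 V / 2^16 ≈ 45.62 µV.
code = ⌊(V_in − V_min)/LSB⌋ = ⌊(V_in − V_min) × 2^16 / range⌋
     = ⌊(0.8157336 − (0)) × 65536 / 2.99⌋ = ⌊0.8157336 × 65536/2.99⌋
     = ⌊17879.571⌋ = 17879.

17879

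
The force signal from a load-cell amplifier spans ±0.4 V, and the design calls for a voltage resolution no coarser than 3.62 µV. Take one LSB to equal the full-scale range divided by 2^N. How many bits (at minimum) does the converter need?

18 bits

Range = 0.4 − (-0.4) = 0.8 V.
Need 2^N ≥ 0.8 V / 3.62 µV = 221000 → N_min = 18.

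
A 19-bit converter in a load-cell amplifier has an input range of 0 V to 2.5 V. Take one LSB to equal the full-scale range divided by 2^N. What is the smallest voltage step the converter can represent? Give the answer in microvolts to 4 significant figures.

4.768 µV

V_FS = 2.5 V.
There are 2^19 = 524288 steps.
Step size = 2.5/524288 V = 4.768 µV.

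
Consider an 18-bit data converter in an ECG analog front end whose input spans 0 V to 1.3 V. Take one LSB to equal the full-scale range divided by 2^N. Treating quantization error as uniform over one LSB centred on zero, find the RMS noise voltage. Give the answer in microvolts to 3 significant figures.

1.43 µV

Range is 1.3 V.
Step size = 1.3/262144 V = 4.9591 µV.
V_rms = LSB/√12 = 4.9591 µV / √12 = 1.43 µV.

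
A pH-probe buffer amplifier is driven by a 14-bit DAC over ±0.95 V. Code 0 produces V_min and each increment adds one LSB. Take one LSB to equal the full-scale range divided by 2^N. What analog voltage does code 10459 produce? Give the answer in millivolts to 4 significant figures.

262.9 mV

The full-scale span is 0.95 − (-0.95) = 1.9 V. LSB = 1.9 V / 2^14.
Output = V_min + (10459/16384) × range = -0.95 + 0.638367 × 1.9 V
      = -0.95 + 1.21290 = 0.262897 V.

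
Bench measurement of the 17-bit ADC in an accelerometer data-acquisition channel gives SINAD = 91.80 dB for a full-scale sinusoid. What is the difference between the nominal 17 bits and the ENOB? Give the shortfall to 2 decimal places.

N_eff = (91.80 − 1.76)/6.02 = 14.9568 bits.
Shortfall = 17 − 14.9568 = 2.0432 bits.

2.04 bits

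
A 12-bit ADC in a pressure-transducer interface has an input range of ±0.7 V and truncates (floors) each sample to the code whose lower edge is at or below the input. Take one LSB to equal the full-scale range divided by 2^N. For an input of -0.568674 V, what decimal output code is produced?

384

Full-scale range = 0.7 V − (-0.7 V) = 1.4 V. LSB = 1.4 V / 2^12 ≈ 341.8 µV.
V_in − V_min = -0.568674 − (-0.7) = 0.131326 V.
Divide by LSB: 0.131326 × 4096/1.4 = 384.2224.
Truncating gives code 384.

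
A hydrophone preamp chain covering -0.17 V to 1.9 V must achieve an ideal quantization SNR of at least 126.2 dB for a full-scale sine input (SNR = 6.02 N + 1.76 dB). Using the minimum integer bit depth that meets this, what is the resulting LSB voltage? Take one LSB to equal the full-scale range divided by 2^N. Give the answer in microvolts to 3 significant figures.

0.987 µV

The full-scale span is 1.9 − (-0.17) = 2.07 V.
6.02 N + 1.76 ≥ 126.2 gives N ≥ 20.671, so the minimum integer is 21.
Step size = 2.07/2097152 V = 0.987 µV.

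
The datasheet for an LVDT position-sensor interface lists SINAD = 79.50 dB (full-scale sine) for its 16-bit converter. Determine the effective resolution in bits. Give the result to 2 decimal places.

ENOB = (79.50 − 1.76)/6.02 = 12.9136 bits.

12.91 bits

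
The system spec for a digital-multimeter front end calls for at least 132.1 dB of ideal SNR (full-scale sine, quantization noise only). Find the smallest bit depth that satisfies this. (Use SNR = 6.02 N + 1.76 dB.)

22 bits

N ≥ (132.1 − 1.76)/6.02 = 21.651 → N_min = 22.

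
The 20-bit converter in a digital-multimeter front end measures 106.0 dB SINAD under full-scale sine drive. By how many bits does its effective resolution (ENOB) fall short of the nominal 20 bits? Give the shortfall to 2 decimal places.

2.68 bits

N_eff = (106.0 − 1.76)/6.02 = 17.3156 bits.
Lost resolution: 20 − 17.3156 = 2.6844 bits.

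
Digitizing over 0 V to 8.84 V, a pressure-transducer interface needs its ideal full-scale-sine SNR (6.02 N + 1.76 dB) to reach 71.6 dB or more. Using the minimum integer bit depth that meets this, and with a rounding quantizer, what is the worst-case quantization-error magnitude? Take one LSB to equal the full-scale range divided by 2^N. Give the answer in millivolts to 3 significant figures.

Range is 8.84 V.
6.02 N + 1.76 ≥ 71.6 gives N ≥ 11.601, so the minimum integer is 12.
LSB = 8.84 V ÷ 2^12 = 8.84/4096 V = 2.1582 mV.
|e|_max = LSB/2 = 1.08 mV.

1.08 mV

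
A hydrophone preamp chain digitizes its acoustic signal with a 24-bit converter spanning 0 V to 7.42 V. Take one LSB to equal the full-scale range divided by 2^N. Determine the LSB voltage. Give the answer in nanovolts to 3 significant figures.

Span = 7.42 V.
There are 2^24 = 16777216 steps.
LSB = 7.42 V ÷ 2^24 = 7.42/16777216 V = 442 nV.

442 nV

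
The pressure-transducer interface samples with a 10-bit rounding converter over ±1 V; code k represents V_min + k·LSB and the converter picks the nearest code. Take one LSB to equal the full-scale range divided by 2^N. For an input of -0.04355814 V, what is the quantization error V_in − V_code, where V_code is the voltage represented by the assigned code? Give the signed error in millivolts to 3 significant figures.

−0.589 mV

The full-scale span is 1 − (-1) = 2 V. LSB = 2 V / 2^10 ≈ 1.953 mV.
(V_in − V_min)/LSB = (-0.04355814 − (-1)) × 1024/2 = 489.6982 → nearest code k = 490.
V_code = -1 + (490/1024) × 2 = -0.04296875000 V.
Error = V_in − V_code = -0.04355814 − (-0.04296875000) = −0.589 mV.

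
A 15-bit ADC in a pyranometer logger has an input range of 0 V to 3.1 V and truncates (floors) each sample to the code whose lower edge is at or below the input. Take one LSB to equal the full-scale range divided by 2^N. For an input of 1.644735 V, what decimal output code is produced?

V_FS = 3.1 V. LSB = 3.1 V / 2^15 ≈ 94.60 µV.
code = ⌊(V_in − V_min)/LSB⌋ = ⌊(V_in − V_min) × 2^15 / range⌋
     = ⌊(1.644735 − (0)) × 32768 / 3.1⌋ = ⌊1.644735 × 32768/3.1⌋
     = ⌊17385.380⌋ = 17385.

17385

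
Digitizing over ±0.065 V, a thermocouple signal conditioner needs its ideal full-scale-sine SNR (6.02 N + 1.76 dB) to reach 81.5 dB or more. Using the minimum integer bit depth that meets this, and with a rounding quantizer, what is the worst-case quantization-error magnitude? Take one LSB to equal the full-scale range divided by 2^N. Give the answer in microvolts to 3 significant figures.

Full-scale range = 0.065 V − (-0.065 V) = 0.13 V.
Solving 6.02 N ≥ 81.5 − 1.76: N ≥ 13.246. Round up → N = 14.
LSB = 0.13 V / 2^14 = 7.9346 µV.
Max error for round-to-nearest is LSB/2 = 3.97 µV.

3.97 µV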